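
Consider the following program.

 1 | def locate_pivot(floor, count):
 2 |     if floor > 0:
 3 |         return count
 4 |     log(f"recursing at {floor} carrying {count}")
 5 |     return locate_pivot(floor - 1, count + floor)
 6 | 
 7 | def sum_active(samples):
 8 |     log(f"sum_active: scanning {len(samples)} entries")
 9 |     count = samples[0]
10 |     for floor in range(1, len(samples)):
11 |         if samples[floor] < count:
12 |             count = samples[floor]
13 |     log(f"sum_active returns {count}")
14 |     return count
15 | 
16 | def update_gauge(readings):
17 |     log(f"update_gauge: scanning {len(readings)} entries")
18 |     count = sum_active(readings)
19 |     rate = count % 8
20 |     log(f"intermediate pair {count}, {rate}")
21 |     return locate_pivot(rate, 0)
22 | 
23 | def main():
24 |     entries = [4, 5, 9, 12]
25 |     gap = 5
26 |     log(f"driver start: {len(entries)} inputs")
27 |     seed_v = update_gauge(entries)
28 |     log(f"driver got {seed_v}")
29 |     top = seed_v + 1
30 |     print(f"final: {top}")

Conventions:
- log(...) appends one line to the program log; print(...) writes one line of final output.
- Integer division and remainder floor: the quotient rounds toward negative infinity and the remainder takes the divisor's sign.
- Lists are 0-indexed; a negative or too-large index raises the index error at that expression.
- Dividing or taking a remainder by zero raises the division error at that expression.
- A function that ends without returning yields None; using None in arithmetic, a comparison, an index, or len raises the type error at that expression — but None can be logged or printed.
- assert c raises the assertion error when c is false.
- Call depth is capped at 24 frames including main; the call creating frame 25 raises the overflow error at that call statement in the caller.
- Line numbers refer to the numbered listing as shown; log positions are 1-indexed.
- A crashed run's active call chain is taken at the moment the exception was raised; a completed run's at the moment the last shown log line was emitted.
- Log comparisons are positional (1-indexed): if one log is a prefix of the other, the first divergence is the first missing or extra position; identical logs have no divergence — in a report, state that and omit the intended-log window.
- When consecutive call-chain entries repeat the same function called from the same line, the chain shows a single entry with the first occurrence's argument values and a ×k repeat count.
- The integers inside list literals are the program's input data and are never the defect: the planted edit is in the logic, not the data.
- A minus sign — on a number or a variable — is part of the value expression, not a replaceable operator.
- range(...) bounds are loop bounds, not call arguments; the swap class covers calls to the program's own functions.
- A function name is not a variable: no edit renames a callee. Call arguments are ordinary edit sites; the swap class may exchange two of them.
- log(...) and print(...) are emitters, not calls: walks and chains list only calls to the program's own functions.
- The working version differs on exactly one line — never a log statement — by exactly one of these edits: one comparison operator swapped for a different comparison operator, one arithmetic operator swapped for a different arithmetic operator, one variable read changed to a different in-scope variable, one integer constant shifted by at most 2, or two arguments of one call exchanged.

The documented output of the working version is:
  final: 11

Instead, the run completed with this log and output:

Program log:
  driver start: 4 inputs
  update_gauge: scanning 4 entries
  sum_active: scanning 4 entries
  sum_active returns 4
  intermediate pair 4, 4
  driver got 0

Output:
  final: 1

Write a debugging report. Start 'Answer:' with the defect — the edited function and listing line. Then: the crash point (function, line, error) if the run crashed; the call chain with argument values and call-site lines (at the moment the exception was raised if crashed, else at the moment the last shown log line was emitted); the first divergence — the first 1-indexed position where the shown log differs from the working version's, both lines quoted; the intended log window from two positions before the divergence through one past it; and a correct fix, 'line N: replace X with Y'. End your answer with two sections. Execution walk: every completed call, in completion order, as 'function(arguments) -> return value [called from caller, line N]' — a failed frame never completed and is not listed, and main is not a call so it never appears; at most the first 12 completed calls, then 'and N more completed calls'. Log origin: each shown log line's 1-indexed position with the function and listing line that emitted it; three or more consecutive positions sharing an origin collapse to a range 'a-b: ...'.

Answer: the defect is in locate_pivot at line 2.
Core observation: Position 6 is the first bad log line: 'driver got 0' should read 'recursing at 4 carrying 0'.
Call chain: main.
First divergence: at position 6 the run shows 'driver got 0' where the working version logs 'recursing at 4 carrying 0'.
Intended log window:
  4: sum_active returns 4
  5: intermediate pair 4, 4
  6: recursing at 4 carrying 0
  7: recursing at 3 carrying 4
Execution walk:
  sum_active([4, 5, 9, 12]) -> 4  [called from update_gauge, line 18]
  locate_pivot(4, 0) -> 0  [called from update_gauge, line 21]
  update_gauge([4, 5, 9, 12]) -> 0  [called from main, line 27]
Log origins:
  1: logged in main at line 26
  2: logged in update_gauge at line 17
  3: logged in sum_active at line 8
  4: logged in sum_active at line 13
  5: logged in update_gauge at line 20
  6: logged in main at line 28
A correct fix: line 2: replace `>` with `<=`.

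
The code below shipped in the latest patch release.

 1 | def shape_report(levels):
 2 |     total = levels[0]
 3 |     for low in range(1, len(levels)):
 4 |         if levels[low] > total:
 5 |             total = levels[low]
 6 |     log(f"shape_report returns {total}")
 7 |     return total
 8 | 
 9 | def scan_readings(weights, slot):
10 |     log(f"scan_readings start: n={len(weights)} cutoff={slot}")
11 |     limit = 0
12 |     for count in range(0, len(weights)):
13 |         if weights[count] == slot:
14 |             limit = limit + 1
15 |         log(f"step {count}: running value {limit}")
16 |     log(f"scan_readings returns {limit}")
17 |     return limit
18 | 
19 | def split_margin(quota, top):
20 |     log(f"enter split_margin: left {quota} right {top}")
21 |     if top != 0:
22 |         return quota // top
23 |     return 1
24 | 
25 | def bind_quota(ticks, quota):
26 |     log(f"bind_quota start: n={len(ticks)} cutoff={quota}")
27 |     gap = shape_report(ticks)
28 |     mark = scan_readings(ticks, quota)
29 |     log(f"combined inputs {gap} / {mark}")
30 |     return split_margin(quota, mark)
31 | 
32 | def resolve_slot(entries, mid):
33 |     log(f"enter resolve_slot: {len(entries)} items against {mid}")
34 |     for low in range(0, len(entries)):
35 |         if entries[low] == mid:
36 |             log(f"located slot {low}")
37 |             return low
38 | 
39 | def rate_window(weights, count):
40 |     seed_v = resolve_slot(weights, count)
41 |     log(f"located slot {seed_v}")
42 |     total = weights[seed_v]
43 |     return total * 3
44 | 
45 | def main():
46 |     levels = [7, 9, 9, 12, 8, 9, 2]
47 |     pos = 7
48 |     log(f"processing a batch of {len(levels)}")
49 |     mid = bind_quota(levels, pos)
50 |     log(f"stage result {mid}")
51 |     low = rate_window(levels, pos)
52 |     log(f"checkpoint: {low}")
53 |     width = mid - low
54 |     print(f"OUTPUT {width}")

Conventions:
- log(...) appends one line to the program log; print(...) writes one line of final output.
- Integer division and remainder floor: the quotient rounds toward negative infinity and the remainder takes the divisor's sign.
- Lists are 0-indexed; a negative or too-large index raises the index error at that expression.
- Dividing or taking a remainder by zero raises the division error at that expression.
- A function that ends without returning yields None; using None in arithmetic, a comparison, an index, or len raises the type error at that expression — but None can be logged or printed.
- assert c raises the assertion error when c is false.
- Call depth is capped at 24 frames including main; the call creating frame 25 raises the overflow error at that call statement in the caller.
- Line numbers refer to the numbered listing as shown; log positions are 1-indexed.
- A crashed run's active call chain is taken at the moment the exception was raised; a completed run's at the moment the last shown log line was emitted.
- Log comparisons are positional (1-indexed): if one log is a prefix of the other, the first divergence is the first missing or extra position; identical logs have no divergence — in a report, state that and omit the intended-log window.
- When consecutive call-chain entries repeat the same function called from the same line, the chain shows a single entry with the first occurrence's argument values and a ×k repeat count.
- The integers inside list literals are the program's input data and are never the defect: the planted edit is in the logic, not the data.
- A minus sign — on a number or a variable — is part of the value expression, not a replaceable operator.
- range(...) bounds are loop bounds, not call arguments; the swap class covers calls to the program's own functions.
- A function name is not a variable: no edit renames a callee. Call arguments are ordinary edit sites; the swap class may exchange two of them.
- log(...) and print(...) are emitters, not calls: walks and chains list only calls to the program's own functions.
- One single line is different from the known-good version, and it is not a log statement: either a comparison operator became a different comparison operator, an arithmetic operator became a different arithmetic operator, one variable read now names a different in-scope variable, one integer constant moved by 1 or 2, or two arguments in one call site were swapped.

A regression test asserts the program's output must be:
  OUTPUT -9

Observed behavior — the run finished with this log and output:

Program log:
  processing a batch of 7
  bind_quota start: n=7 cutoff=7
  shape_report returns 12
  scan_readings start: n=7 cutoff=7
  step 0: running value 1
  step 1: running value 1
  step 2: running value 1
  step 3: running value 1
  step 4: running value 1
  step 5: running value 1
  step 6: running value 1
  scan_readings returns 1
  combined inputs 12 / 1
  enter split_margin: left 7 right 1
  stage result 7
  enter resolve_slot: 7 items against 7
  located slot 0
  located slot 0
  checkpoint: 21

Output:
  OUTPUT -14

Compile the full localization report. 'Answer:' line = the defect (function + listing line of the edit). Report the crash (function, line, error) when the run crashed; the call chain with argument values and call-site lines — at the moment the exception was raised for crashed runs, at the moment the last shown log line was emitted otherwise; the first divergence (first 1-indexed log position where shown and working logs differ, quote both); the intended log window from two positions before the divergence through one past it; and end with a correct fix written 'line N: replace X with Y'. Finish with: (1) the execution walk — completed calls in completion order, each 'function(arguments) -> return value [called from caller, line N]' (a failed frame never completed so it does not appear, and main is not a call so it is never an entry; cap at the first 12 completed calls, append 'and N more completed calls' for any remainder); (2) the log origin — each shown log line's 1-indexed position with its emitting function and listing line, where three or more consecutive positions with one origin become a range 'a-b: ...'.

Answer: the defect is in bind_quota at line 30.
The tell: The earliest visible damage is log position 14 — 'enter split_margin: left 7 right 1' rather than the intended 'enter split_margin: left 12 right 1'.
Call chain: main.
First divergence: position 14 — the shown line 'enter split_margin: left 7 right 1' should read 'enter split_margin: left 12 right 1'.
Intended log window:
  12: scan_readings returns 1
  13: combined inputs 12 / 1
  14: enter split_margin: left 12 right 1
  15: stage result 12
Execution walk:
  shape_report([7, 9, 9, 12, 8, 9, 2]) -> 12  [called from bind_quota, line 27]
  scan_readings([7, 9, 9, 12, 8, 9, 2], 7) -> 1  [called from bind_quota, line 28]
  split_margin(7, 1) -> 7  [called from bind_quota, line 30]
  bind_quota([7, 9, 9, 12, 8, 9, 2], 7) -> 7  [called from main, line 49]
  resolve_slot([7, 9, 9, 12, 8, 9, 2], 7) -> 0  [called from rate_window, line 40]
  rate_window([7, 9, 9, 12, 8, 9, 2], 7) -> 21  [called from main, line 51]
Log origins:
  1: from main, line 48
  2: from bind_quota, line 26
  3: from shape_report, line 6
  4: from scan_readings, line 10
  5-11: from scan_readings, line 15
  12: from scan_readings, line 16
  13: from bind_quota, line 29
  14: from split_margin, line 20
  15: from main, line 50
  16: from resolve_slot, line 33
  17: from resolve_slot, line 36
  18: from rate_window, line 41
  19: from main, line 52
A correct fix: line 30: replace `quota` with `gap`.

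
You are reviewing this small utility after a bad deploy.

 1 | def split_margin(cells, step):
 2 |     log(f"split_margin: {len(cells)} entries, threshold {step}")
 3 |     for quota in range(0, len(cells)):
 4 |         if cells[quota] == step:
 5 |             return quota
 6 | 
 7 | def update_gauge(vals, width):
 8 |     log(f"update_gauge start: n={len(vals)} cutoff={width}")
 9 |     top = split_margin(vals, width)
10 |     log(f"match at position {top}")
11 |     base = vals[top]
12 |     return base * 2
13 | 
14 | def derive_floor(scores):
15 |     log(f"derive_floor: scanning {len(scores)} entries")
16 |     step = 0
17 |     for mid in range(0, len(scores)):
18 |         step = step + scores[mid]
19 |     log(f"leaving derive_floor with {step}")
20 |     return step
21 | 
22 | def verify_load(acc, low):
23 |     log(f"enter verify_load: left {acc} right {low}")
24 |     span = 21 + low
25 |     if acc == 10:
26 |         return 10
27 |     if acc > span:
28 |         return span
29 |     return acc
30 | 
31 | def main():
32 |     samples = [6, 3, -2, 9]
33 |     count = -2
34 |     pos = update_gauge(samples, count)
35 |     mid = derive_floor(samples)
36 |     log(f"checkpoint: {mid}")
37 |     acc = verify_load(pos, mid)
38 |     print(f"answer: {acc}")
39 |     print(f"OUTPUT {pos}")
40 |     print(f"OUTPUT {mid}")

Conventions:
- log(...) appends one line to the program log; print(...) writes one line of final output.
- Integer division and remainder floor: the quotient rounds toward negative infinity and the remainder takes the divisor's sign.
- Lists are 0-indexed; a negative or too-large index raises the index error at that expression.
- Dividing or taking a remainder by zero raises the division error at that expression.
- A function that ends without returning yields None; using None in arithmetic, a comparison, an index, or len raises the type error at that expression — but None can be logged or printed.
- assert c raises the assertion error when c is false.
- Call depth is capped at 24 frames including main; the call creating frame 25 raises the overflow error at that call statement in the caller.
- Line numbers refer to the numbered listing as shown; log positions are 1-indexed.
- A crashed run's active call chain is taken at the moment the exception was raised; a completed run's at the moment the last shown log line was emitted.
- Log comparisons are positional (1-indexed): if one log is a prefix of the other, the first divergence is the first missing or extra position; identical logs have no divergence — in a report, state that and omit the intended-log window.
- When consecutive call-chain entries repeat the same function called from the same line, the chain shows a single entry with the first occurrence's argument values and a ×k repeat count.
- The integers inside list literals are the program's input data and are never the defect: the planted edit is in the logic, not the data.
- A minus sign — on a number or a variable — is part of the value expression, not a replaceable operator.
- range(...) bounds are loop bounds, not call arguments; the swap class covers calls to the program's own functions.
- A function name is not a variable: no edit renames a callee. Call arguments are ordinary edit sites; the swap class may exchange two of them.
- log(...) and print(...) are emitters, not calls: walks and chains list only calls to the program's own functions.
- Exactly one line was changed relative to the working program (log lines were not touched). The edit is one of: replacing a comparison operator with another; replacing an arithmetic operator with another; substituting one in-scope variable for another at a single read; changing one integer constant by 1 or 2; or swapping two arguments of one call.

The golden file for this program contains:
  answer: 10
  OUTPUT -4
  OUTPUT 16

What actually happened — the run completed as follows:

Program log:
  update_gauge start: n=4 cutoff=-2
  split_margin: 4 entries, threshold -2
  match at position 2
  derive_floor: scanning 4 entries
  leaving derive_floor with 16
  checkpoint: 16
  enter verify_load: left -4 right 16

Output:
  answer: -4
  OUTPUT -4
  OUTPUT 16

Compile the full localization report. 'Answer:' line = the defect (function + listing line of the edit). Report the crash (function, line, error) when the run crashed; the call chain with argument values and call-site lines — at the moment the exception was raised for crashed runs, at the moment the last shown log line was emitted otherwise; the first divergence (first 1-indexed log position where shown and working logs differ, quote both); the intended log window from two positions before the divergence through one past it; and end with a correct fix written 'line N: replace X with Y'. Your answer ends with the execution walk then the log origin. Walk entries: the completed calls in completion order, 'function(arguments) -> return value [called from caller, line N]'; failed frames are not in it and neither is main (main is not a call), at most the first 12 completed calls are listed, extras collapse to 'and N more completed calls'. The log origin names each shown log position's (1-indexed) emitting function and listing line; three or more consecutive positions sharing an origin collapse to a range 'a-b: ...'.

Answer: the defect is in verify_load at line 25.
Key observation: Log streams are identical — the defect surfaces only in the printed output.
Call chain: main -> verify_load(-4, 16) (called at line 37).
First divergence: there is none — every log position agrees.
Execution walk:
  split_margin([6, 3, -2, 9], -2) -> 2  [called from update_gauge, line 9]
  update_gauge([6, 3, -2, 9], -2) -> -4  [called from main, line 34]
  derive_floor([6, 3, -2, 9]) -> 16  [called from main, line 35]
  verify_load(-4, 16) -> -4  [called from main, line 37]
Log line origins:
  1: emitted by update_gauge (line 8)
  2: emitted by split_margin (line 2)
  3: emitted by update_gauge (line 10)
  4: emitted by derive_floor (line 15)
  5: emitted by derive_floor (line 19)
  6: emitted by main (line 36)
  7: emitted by verify_load (line 23)
A correct fix: line 25: replace `==` with `<`.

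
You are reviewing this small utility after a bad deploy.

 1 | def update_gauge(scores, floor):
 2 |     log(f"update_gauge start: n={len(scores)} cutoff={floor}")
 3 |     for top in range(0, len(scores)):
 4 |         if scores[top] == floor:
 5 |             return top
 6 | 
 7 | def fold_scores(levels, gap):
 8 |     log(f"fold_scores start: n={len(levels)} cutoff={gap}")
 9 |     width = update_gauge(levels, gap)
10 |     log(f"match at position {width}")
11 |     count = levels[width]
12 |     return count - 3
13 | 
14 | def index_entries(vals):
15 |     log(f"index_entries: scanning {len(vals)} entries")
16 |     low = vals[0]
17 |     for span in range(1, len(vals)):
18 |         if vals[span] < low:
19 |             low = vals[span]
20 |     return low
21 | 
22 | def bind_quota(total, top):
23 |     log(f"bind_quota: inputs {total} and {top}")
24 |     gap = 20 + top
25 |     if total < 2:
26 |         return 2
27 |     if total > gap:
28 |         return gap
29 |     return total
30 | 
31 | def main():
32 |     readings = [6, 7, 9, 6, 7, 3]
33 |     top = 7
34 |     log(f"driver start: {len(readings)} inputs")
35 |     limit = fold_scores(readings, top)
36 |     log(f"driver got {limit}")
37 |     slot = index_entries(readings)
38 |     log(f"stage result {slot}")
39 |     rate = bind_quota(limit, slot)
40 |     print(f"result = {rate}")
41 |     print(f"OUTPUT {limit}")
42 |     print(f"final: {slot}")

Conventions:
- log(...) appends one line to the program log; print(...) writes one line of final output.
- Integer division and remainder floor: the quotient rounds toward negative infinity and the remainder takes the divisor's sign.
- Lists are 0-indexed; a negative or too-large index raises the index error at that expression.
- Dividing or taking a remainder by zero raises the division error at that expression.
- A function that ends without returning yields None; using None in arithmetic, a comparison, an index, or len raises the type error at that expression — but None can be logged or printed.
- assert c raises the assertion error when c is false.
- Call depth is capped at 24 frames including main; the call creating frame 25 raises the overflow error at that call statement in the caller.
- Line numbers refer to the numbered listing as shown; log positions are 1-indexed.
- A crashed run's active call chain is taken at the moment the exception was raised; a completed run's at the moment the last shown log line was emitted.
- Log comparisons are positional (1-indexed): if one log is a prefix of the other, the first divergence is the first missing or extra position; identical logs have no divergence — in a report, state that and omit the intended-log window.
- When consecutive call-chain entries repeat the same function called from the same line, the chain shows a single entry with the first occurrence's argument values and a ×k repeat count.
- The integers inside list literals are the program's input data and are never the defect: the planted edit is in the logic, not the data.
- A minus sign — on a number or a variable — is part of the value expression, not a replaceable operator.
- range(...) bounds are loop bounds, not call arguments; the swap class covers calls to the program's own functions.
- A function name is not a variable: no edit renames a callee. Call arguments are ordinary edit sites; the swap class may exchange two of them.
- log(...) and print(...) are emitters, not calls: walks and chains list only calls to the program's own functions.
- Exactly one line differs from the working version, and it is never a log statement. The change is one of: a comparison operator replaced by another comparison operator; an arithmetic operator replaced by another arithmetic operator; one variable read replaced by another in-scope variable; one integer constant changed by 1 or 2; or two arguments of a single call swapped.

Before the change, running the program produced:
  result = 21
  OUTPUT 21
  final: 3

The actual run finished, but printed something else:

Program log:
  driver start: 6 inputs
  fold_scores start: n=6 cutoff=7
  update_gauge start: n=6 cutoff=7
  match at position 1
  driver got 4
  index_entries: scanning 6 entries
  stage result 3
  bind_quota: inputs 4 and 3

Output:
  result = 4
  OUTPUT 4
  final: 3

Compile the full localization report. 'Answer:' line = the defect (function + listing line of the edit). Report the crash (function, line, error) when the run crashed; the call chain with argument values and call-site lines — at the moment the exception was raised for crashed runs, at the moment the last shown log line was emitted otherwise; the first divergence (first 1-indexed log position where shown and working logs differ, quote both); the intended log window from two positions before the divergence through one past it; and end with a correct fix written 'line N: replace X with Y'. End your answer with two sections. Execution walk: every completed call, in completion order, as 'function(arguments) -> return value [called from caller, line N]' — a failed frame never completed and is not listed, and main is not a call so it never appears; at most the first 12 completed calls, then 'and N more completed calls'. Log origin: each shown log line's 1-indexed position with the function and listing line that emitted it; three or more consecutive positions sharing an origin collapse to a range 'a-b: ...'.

Answer: the defect is in fold_scores at line 12.
Key fact: Everything matches until log position 5, which reads 'driver got 4' in place of 'driver got 21'.
Call chain: main -> bind_quota(4, 3) (called at line 39).
First divergence: at position 5 the run shows 'driver got 4' where the working version logs 'driver got 21'.
Intended log window:
  3: update_gauge start: n=6 cutoff=7
  4: match at position 1
  5: driver got 21
  6: index_entries: scanning 6 entries
Execution walk:
  update_gauge([6, 7, 9, 6, 7, 3], 7) -> 1  [called from fold_scores, line 9]
  fold_scores([6, 7, 9, 6, 7, 3], 7) -> 4  [called from main, line 35]
  index_entries([6, 7, 9, 6, 7, 3]) -> 3  [called from main, line 37]
  bind_quota(4, 3) -> 4  [called from main, line 39]
Log origin:
  1: from main, line 34
  2: from fold_scores, line 8
  3: from update_gauge, line 2
  4: from fold_scores, line 10
  5: from main, line 36
  6: from index_entries, line 15
  7: from main, line 38
  8: from bind_quota, line 23
A correct fix: line 12: replace `-` with `*`.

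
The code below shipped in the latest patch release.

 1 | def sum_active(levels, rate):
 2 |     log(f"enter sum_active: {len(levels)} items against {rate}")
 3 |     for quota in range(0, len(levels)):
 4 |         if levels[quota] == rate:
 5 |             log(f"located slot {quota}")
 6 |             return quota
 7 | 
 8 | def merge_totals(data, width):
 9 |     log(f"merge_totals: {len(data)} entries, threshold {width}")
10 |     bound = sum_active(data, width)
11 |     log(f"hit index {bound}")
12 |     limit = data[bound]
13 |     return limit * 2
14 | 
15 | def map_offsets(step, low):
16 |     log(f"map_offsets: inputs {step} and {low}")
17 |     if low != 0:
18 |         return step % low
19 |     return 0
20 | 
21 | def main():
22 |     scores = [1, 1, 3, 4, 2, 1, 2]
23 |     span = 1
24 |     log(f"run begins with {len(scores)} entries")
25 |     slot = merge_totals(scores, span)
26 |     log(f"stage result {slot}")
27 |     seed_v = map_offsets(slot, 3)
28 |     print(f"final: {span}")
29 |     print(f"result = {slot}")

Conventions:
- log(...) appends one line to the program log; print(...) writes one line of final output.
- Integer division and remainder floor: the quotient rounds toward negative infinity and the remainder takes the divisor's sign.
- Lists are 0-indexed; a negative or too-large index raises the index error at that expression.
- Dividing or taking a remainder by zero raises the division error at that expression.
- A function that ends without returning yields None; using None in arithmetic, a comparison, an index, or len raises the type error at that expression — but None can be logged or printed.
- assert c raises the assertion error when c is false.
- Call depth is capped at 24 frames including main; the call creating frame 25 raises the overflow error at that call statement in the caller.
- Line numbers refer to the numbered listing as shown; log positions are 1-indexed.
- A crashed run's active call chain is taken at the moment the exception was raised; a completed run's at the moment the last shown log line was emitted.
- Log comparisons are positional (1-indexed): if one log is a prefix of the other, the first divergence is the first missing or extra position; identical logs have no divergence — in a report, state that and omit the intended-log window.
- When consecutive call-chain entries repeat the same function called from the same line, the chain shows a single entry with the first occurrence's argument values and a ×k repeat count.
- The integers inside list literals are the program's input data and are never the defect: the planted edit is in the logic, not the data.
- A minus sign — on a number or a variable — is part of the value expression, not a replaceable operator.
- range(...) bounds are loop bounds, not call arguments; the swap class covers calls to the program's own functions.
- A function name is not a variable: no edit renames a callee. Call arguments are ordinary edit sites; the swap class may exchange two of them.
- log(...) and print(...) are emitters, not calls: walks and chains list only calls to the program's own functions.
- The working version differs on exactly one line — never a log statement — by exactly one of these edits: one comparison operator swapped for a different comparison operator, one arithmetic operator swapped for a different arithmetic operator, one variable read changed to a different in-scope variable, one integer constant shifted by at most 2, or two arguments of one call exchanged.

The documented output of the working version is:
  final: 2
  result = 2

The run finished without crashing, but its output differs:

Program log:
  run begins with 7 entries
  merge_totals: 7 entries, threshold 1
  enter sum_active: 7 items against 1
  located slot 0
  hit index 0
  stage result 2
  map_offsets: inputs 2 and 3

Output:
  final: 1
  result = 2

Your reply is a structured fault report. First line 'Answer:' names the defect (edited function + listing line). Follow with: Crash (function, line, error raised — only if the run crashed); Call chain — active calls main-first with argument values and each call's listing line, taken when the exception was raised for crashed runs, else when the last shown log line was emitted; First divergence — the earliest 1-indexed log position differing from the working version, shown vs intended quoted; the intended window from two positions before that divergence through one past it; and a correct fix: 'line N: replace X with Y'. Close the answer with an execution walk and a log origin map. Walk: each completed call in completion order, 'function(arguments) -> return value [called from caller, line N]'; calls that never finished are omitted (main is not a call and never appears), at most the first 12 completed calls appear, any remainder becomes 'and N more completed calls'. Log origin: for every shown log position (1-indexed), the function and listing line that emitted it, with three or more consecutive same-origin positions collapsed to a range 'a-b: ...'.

Answer: the defect is in main at line 28.
Key observation: Log streams are identical — the defect surfaces only in the printed output.
Call chain: main -> map_offsets(2, 3) (called at line 27).
First divergence: none — the logs agree in full.
Execution walk:
  sum_active([1, 1, 3, 4, 2, 1, 2], 1) -> 0  [called from merge_totals, line 10]
  merge_totals([1, 1, 3, 4, 2, 1, 2], 1) -> 2  [called from main, line 25]
  map_offsets(2, 3) -> 2  [called from main, line 27]
Log origins:
  1: logged in main at line 24
  2: logged in merge_totals at line 9
  3: logged in sum_active at line 2
  4: logged in sum_active at line 5
  5: logged in merge_totals at line 11
  6: logged in main at line 26
  7: logged in map_offsets at line 16
A correct fix: line 28: replace `span` with `seed_v`.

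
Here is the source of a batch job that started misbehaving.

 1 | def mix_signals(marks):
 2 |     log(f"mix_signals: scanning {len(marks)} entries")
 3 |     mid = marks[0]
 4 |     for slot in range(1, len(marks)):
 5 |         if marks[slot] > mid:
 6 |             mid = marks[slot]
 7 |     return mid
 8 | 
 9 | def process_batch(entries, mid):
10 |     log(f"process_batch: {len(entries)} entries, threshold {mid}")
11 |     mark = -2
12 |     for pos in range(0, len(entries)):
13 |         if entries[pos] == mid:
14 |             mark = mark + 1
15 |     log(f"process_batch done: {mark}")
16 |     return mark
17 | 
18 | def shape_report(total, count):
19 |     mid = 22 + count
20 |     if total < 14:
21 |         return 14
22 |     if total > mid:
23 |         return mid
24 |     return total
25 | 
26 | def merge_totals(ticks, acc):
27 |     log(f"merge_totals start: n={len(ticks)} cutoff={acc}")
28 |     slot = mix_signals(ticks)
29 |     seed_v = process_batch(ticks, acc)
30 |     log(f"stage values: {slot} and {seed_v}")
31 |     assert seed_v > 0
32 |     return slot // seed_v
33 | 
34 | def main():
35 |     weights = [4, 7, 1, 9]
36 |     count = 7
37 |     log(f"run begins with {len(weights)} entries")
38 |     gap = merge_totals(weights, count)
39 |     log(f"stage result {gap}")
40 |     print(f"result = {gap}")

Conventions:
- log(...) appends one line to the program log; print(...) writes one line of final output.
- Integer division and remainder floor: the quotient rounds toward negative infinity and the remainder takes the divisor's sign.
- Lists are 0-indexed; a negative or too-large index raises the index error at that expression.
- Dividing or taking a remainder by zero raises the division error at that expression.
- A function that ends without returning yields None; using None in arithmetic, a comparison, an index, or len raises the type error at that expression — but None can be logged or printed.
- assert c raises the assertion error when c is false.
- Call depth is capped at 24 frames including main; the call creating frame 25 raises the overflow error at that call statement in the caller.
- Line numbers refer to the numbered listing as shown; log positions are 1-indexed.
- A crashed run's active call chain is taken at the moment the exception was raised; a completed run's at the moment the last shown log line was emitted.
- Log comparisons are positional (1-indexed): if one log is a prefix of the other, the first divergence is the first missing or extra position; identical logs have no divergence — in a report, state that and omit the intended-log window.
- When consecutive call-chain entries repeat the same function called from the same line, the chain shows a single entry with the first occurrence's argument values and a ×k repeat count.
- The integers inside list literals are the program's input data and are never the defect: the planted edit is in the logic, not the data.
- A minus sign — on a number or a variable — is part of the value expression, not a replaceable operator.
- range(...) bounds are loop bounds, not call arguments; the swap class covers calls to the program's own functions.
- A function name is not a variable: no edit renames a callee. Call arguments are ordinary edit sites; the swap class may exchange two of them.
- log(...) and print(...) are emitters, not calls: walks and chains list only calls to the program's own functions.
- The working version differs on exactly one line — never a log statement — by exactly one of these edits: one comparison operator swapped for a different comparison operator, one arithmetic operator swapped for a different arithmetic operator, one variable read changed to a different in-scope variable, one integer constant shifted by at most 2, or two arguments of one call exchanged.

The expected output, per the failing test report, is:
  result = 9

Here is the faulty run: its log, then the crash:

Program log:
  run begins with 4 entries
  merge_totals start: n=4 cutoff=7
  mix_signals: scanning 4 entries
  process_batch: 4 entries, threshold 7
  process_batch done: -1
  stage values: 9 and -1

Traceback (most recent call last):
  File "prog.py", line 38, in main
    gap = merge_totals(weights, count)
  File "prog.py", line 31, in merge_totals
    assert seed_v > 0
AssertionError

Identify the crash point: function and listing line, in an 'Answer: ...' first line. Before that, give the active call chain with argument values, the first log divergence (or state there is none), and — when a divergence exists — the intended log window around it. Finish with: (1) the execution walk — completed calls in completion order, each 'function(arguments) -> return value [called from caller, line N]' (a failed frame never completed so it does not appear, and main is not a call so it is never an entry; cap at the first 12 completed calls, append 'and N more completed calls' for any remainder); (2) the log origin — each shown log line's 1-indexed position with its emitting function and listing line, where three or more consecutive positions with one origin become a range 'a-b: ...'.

Answer: the error was raised in merge_totals, line 31.
The tell: The earliest visible damage is log position 5 — 'process_batch done: -1' rather than the intended 'process_batch done: 1'.
Call chain: main -> merge_totals([4, 7, 1, 9], 7) (called at line 38).
First divergence: position 5; shown 'process_batch done: -1' vs intended 'process_batch done: 1'.
Intended log window:
  3: mix_signals: scanning 4 entries
  4: process_batch: 4 entries, threshold 7
  5: process_batch done: 1
  6: stage values: 9 and 1
Execution walk:
  mix_signals([4, 7, 1, 9]) -> 9  [called from merge_totals, line 28]
  process_batch([4, 7, 1, 9], 7) -> -1  [called from merge_totals, line 29]
Log origins:
  1: from main, line 37
  2: from merge_totals, line 27
  3: from mix_signals, line 2
  4: from process_batch, line 10
  5: from process_batch, line 15
  6: from merge_totals, line 30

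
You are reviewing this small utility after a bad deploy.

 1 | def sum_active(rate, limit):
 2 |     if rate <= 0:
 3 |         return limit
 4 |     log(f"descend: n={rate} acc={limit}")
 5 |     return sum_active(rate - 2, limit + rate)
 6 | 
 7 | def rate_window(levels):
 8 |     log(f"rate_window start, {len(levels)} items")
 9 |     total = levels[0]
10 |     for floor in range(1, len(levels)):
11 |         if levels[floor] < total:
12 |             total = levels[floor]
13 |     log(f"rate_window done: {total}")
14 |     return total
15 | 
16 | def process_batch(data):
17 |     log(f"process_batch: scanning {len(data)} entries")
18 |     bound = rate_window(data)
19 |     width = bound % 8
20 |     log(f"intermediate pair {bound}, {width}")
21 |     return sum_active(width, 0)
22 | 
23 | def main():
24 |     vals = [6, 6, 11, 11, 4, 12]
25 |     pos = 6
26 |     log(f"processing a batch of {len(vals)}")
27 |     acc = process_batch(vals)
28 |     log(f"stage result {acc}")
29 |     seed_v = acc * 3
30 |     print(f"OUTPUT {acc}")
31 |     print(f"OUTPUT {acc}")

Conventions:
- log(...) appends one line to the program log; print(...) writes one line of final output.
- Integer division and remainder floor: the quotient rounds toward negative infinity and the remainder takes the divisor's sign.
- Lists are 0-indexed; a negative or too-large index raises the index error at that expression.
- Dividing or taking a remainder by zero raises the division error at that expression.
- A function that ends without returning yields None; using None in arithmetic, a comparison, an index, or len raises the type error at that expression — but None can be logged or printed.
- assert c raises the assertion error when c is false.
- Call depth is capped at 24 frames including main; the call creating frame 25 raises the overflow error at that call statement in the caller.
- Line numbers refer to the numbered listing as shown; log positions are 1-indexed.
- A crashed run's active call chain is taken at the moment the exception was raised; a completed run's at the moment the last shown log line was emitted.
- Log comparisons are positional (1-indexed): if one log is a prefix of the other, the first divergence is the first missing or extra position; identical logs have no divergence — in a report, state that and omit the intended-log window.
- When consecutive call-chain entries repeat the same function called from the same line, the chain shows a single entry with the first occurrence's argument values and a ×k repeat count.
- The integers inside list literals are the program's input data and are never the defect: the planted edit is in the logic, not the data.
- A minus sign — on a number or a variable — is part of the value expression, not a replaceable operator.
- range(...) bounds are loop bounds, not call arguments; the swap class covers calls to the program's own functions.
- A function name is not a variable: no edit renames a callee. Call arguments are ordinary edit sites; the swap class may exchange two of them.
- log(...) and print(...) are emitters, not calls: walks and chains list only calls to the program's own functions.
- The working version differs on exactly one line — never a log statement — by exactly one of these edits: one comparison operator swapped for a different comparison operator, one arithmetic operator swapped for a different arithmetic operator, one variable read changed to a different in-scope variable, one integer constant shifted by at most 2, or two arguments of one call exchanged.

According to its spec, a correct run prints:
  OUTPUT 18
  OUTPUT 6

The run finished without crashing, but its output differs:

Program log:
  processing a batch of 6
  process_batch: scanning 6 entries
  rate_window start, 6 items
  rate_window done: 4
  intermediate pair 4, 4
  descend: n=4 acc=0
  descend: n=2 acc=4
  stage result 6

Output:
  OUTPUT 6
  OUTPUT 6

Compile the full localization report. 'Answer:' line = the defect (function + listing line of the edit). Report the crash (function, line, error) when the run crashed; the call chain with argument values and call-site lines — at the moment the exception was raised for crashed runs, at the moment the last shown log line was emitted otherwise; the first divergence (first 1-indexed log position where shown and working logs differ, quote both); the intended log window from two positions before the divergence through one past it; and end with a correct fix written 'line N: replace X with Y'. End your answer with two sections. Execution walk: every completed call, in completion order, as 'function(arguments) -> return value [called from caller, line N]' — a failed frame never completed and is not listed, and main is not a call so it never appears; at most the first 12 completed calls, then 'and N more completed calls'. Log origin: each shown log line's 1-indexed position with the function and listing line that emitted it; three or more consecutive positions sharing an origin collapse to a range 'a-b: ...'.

Answer: the defect is in main at line 30.
Key observation: Log streams are identical — the defect surfaces only in the printed output.
Call chain: main.
First divergence: none — the logs agree in full.
Execution walk:
  rate_window([6, 6, 11, 11, 4, 12]) -> 4  [called from process_batch, line 18]
  sum_active(0, 6) -> 6  [called from sum_active, line 5]
  sum_active(2, 4) -> 6  [called from sum_active, line 5]
  sum_active(4, 0) -> 6  [called from process_batch, line 21]
  process_batch([6, 6, 11, 11, 4, 12]) -> 6  [called from main, line 27]
Log origins:
  1 — main, line 26
  2 — process_batch, line 17
  3 — rate_window, line 8
  4 — rate_window, line 13
  5 — process_batch, line 20
  6 — sum_active, line 4
  7 — sum_active, line 4
  8 — main, line 28
A correct fix: line 30: replace `acc` with `seed_v`.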